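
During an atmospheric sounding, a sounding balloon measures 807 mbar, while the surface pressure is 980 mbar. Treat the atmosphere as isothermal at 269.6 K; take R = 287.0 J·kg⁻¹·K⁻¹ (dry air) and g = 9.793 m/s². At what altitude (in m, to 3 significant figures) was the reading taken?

z ≈ 1530 m

Scale height: H = RT/g = 287.0 × 269.6 / 9.793 = 7901.1 m.
Invert the barometric formula: z = H ln(P₀/P).
P₀/P = 980/807 = 1.2144; ln(1.2144) = 0.19425.
z = 7901.1 × 0.19425 = 1534.8 m.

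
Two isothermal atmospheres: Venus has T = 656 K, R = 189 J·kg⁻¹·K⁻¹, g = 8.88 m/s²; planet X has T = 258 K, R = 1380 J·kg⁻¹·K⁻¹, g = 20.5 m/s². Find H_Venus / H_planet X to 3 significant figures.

H = RT/g for each body.
H_Venus = 189 × 656 / 8.88 = 13962 m.
H_planet X = 1380 × 258 / 20.5 = 17368 m.
H_Venus/H_planet X = 13962/17368 = 0.80389.

H_Venus/H_planet X ≈ 0.804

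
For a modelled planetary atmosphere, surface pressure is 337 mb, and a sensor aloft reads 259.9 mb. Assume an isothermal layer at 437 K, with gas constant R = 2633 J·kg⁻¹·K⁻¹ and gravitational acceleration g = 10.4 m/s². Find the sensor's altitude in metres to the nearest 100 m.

z ≈ 28700 m

Scale height: H = RT/g = 2633 × 437 / 10.4 = 110640 m.
Invert the barometric formula: z = H ln(P₀/P).
P₀/P = 337/259.9 = 1.2967; ln(1.2967) = 0.25982.
z = 110640 × 0.25982 = 28746 m.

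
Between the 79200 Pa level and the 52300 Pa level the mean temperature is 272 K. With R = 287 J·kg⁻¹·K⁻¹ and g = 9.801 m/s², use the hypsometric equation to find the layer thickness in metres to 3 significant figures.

Hypsometric equation: Δz = (R T̄/g) ln(P₁/P₂).
R T̄/g = 287 × 272 / 9.801 = 7964.9 m.
ln(79200/52300) = ln(1.5143) = 0.41495.
Δz = 7964.9 × 0.41495 = 3305.0 m.

Δz ≈ 3310 m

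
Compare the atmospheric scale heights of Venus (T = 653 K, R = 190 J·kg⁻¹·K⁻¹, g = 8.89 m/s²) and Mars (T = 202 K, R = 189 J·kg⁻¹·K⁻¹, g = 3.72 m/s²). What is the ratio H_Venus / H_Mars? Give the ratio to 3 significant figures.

H = RT/g for each body.
H_Venus = 190 × 653 / 8.89 = 13956 m.
H_Mars = 189 × 202 / 3.72 = 10263 m.
H_Venus/H_Mars = 13956/10263 = 1.3598.

H_Venus/H_Mars ≈ 1.36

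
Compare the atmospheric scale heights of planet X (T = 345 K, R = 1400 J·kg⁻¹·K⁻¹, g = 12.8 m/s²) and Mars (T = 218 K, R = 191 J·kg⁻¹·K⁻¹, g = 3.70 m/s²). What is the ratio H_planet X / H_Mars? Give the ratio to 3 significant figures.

H_planet X/H_Mars ≈ 3.35

H = RT/g for each body.
H_planet X = 1400 × 345 / 12.8 = 37734 m.
H_Mars = 191 × 218 / 3.70 = 11254 m.
H_planet X/H_Mars = 37734/11254 = 3.3529.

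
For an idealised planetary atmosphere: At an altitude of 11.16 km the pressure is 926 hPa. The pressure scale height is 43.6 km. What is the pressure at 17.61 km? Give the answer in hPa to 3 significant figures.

P ≈ 799 hPa

Between two levels, P₂ = P₁ exp(−Δz/H) with Δz = z₂ − z₁.
Δz = 17610 − 11160 = 6450.0 m; Δz/H = 6450.0/43600 = 0.14794.
P₂ = 926 × exp(−0.14794) = 926 × 0.86248 = 798.66 hPa.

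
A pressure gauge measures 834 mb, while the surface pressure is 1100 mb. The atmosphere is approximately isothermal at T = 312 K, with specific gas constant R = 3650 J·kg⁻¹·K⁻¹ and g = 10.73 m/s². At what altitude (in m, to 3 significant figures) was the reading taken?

z ≈ 29400 m

Scale height: H = RT/g = 3650 × 312 / 10.73 = 106130 m.
Invert the barometric formula: z = H ln(P₀/P).
P₀/P = 1100/834 = 1.3189; ln(1.3189) = 0.27680.
z = 106130 × 0.27680 = 29377 m.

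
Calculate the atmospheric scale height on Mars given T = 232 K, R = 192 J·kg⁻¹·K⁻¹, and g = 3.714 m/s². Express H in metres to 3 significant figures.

The scale height of an isothermal atmosphere is H = RT/g.
H = 192 × 232 / 3.714 = 44544/3.714 = 11994 m.

H ≈ 12000 m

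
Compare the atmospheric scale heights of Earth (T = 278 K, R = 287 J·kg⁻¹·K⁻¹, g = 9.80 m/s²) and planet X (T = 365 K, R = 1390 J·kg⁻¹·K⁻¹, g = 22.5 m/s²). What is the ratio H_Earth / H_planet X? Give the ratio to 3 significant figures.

H_Earth/H_planet X ≈ 0.361

H = RT/g for each body.
H_Earth = 287 × 278 / 9.80 = 8141.4 m.
H_planet X = 1390 × 365 / 22.5 = 22549 m.
H_Earth/H_planet X = 8141.4/22549 = 0.36105.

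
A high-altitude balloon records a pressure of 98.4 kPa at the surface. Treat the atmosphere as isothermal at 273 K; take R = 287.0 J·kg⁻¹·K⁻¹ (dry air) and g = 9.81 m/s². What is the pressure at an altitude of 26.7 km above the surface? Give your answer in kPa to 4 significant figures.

P ≈ 3.477 kPa

Scale height: H = RT/g = 287.0 × 273 / 9.81 = 7986.9 m.
Barometric formula: P = P₀ exp(−z/H).
z/H = 26700/7986.9 = 3.3430; exp(−3.3430) = 0.035331.
P = 98.4 × 0.035331 = 3.4766 kPa.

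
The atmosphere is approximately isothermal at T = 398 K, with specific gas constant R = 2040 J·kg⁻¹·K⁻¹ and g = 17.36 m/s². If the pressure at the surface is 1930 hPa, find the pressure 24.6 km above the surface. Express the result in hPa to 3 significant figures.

P ≈ 1140 hPa

Scale height: H = RT/g = 2040 × 398 / 17.36 = 46770 m.
Barometric formula: P = P₀ exp(−z/H).
z/H = 24600/46770 = 0.52598; exp(−0.52598) = 0.59098.
P = 1930 × 0.59098 = 1140.6 hPa.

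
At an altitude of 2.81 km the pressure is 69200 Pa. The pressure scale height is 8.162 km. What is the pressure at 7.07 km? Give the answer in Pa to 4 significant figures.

Between two levels, P₂ = P₁ exp(−Δz/H) with Δz = z₂ − z₁.
Δz = 7070.0 − 2810.0 = 4260.0 m; Δz/H = 4260.0/8162.0 = 0.52193.
P₂ = 69200 × exp(−0.52193) = 69200 × 0.59337 = 41061 Pa.

P ≈ 41060 Pa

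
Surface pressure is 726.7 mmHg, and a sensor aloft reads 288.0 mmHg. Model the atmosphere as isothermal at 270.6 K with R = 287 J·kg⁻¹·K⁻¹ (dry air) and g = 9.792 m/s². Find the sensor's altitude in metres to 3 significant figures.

z ≈ 7340 m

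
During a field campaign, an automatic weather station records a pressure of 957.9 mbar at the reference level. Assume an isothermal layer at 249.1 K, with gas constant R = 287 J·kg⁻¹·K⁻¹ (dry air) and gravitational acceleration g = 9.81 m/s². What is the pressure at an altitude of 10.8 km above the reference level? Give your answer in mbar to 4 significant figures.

P ≈ 217.6 mbar

Scale height: H = RT/g = 287 × 249.1 / 9.81 = 7287.6 m.
Barometric formula: P = P₀ exp(−z/H).
z/H = 10800/7287.6 = 1.4820; exp(−1.4820) = 0.22718.
P = 957.9 × 0.22718 = 217.62 mbar.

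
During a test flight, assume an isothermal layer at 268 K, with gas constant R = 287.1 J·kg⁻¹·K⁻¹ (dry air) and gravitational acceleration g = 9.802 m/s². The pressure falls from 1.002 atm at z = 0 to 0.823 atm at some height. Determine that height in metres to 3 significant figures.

Scale height: H = RT/g = 287.1 × 268 / 9.802 = 7849.7 m.
Invert the barometric formula: z = H ln(P₀/P).
P₀/P = 1.002/0.823 = 1.2175; ln(1.2175) = 0.19680.
z = 7849.7 × 0.19680 = 1544.8 m.

z ≈ 1540 m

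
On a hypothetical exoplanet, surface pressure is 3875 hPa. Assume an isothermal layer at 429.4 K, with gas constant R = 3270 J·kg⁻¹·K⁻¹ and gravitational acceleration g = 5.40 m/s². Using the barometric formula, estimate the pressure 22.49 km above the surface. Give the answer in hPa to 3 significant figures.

P ≈ 3550 hPa

Scale height: H = RT/g = 3270 × 429.4 / 5.40 = 260030 m.
Barometric formula: P = P₀ exp(−z/H).
z/H = 22490/260030 = 0.086490; exp(−0.086490) = 0.91714.
P = 3875 × 0.91714 = 3553.9 hPa.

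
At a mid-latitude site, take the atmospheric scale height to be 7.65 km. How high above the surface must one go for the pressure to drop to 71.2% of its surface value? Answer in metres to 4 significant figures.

z ≈ 2599 m

Set P/P₀ = exp(−z/H) = 0.712, so z = −H ln(0.712).
−ln(0.712) = 0.33968; z = 7650.0 × 0.33968 = 2598.6 m.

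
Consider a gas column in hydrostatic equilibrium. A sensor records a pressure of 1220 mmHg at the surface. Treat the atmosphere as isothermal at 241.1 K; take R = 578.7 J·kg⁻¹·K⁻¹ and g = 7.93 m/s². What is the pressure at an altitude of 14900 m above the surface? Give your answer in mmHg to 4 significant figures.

P ≈ 523.1 mmHg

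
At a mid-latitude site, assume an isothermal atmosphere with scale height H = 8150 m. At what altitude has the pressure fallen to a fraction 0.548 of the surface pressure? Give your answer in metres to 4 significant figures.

Set P/P₀ = exp(−z/H) = 0.548, so z = −H ln(0.548).
−ln(0.548) = 0.60148; z = 8150.0 × 0.60148 = 4902.1 m.

z ≈ 4902 m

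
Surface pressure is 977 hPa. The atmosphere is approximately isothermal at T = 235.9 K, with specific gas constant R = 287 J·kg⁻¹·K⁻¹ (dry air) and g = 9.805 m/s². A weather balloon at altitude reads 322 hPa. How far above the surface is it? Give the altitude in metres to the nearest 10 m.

Scale height: H = RT/g = 287 × 235.9 / 9.805 = 6905.0 m.
Invert the barometric formula: z = H ln(P₀/P).
P₀/P = 977/322 = 3.0342; ln(3.0342) = 1.1099.
z = 6905.0 × 1.1099 = 7663.9 m.

z ≈ 7660 m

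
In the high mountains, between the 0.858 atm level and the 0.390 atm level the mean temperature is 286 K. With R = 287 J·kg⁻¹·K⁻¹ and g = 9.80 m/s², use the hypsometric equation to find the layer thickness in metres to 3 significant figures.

Δz ≈ 6600 m

Hypsometric equation: Δz = (R T̄/g) ln(P₁/P₂).
R T̄/g = 287 × 286 / 9.80 = 8375.7 m.
ln(0.858/0.390) = ln(2.2000) = 0.78846.
Δz = 8375.7 × 0.78846 = 6603.9 m.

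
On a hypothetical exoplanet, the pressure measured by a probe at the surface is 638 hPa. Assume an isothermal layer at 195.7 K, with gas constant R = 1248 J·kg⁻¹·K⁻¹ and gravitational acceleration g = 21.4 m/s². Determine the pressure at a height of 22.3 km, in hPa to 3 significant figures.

Scale height: H = RT/g = 1248 × 195.7 / 21.4 = 11413 m.
Barometric formula: P = P₀ exp(−z/H).
z/H = 22300/11413 = 1.9539; exp(−1.9539) = 0.14172.
P = 638 × 0.14172 = 90.417 hPa.

P ≈ 90.4 hPa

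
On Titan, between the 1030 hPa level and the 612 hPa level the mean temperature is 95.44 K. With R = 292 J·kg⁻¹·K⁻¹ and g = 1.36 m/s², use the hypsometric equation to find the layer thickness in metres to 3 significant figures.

Δz ≈ 10700 m

Hypsometric equation: Δz = (R T̄/g) ln(P₁/P₂).
R T̄/g = 292 × 95.44 / 1.36 = 20492 m.
ln(1030/612) = ln(1.6830) = 0.52058.
Δz = 20492 × 0.52058 = 10668 m.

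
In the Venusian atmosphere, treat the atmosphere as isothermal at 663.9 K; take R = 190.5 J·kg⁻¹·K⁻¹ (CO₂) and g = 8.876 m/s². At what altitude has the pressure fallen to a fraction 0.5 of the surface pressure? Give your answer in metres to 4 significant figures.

Scale height: H = RT/g = 190.5 × 663.9 / 8.876 = 14249 m.
Set P/P₀ = exp(−z/H) = 0.5, so z = −H ln(0.5).
−ln(0.5) = 0.69315; z = 14249 × 0.69315 = 9876.7 m.

z ≈ 9877 m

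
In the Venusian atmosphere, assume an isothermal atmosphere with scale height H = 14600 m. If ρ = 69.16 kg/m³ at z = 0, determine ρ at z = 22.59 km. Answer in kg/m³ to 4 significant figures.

ρ ≈ 14.72 kg/m³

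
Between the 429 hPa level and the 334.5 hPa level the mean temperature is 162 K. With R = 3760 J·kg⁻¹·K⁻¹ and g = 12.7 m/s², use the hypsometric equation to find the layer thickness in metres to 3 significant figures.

Δz ≈ 11900 m

Hypsometric equation: Δz = (R T̄/g) ln(P₁/P₂).
R T̄/g = 3760 × 162 / 12.7 = 47962 m.
ln(429/334.5) = ln(1.2825) = 0.24881.
Δz = 47962 × 0.24881 = 11933 m.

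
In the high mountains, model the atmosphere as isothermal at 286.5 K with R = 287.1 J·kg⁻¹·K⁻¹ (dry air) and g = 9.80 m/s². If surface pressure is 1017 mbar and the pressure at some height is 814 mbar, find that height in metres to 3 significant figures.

Scale height: H = RT/g = 287.1 × 286.5 / 9.80 = 8393.3 m.
Invert the barometric formula: z = H ln(P₀/P).
P₀/P = 1017/814 = 1.2494; ln(1.2494) = 0.22266.
z = 8393.3 × 0.22266 = 1868.9 m.

z ≈ 1870 m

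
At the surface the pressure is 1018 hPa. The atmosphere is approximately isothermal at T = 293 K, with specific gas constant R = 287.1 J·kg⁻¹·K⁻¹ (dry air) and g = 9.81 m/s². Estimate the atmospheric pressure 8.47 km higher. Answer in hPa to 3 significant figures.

Scale height: H = RT/g = 287.1 × 293 / 9.81 = 8575.0 m.
Barometric formula: P = P₀ exp(−z/H).
z/H = 8470.0/8575.0 = 0.98776; exp(−0.98776) = 0.37241.
P = 1018 × 0.37241 = 379.11 hPa.

P ≈ 379 hPa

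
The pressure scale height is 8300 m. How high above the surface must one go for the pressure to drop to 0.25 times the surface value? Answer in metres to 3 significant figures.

Set P/P₀ = exp(−z/H) = 0.25, so z = −H ln(0.25).
−ln(0.25) = 1.3863; z = 8300.0 × 1.3863 = 11506 m.

z ≈ 11500 m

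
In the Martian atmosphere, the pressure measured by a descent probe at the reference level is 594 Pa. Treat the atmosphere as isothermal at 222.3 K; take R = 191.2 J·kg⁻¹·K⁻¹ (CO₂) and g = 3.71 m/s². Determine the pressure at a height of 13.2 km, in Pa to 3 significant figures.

P ≈ 188 Pa

Scale height: H = RT/g = 191.2 × 222.3 / 3.71 = 11457 m.
Barometric formula: P = P₀ exp(−z/H).
z/H = 13200/11457 = 1.1521; exp(−1.1521) = 0.31597.
P = 594 × 0.31597 = 187.69 Pa.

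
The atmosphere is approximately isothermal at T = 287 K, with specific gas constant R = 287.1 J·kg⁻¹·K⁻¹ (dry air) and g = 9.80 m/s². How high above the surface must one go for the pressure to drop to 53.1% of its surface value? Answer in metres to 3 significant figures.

z ≈ 5320 m

Scale height: H = RT/g = 287.1 × 287 / 9.80 = 8407.9 m.
Set P/P₀ = exp(−z/H) = 0.531, so z = −H ln(0.531).
−ln(0.531) = 0.63299; z = 8407.9 × 0.63299 = 5322.1 m.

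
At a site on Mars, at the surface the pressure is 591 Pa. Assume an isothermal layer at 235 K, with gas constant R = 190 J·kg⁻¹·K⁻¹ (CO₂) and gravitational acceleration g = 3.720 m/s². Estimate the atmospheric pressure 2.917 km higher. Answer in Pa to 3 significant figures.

P ≈ 463 Pa

Scale height: H = RT/g = 190 × 235 / 3.720 = 12003 m.
Barometric formula: P = P₀ exp(−z/H).
z/H = 2917.0/12003 = 0.24302; exp(−0.24302) = 0.78426.
P = 591 × 0.78426 = 463.50 Pa.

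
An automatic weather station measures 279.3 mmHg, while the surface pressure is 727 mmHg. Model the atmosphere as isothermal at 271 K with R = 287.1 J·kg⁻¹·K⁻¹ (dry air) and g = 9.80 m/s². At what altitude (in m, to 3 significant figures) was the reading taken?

z ≈ 7590 m

Scale height: H = RT/g = 287.1 × 271 / 9.80 = 7939.2 m.
Invert the barometric formula: z = H ln(P₀/P).
P₀/P = 727/279.3 = 2.6029; ln(2.6029) = 0.95663.
z = 7939.2 × 0.95663 = 7594.9 m.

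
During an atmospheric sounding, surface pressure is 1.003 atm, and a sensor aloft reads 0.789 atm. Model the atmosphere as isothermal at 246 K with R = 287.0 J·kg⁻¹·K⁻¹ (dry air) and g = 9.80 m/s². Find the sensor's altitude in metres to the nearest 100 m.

z ≈ 1700 m

Scale height: H = RT/g = 287.0 × 246 / 9.80 = 7204.3 m.
Invert the barometric formula: z = H ln(P₀/P).
P₀/P = 1.003/0.789 = 1.2712; ln(1.2712) = 0.23996.
z = 7204.3 × 0.23996 = 1728.7 m.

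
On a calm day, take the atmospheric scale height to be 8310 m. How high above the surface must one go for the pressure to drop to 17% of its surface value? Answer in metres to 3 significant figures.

z ≈ 14700 m

Set P/P₀ = exp(−z/H) = 0.17, so z = −H ln(0.17).
−ln(0.17) = 1.7720; z = 8310.0 × 1.7720 = 14725 m.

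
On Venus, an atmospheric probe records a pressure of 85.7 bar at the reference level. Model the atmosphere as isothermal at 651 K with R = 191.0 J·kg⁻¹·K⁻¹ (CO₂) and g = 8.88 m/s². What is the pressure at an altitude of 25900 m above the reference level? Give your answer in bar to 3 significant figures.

Scale height: H = RT/g = 191.0 × 651 / 8.88 = 14002 m.
Barometric formula: P = P₀ exp(−z/H).
z/H = 25900/14002 = 1.8497; exp(−1.8497) = 0.15728.
P = 85.7 × 0.15728 = 13.479 bar.

P ≈ 13.5 bar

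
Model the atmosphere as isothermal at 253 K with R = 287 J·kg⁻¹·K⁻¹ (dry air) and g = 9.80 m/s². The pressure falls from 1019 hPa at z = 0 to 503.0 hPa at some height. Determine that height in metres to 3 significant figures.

Scale height: H = RT/g = 287 × 253 / 9.80 = 7409.3 m.
Invert the barometric formula: z = H ln(P₀/P).
P₀/P = 1019/503.0 = 2.0258; ln(2.0258) = 0.70596.
z = 7409.3 × 0.70596 = 5230.7 m.

z ≈ 5230 m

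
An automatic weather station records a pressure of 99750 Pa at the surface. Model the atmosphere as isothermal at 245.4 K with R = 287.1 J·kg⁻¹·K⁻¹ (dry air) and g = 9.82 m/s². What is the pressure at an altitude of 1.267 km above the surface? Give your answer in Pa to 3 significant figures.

Scale height: H = RT/g = 287.1 × 245.4 / 9.82 = 7174.6 m.
Barometric formula: P = P₀ exp(−z/H).
z/H = 1267.0/7174.6 = 0.17660; exp(−0.17660) = 0.83811.
P = 99750 × 0.83811 = 83601 Pa.

P ≈ 83600 Pa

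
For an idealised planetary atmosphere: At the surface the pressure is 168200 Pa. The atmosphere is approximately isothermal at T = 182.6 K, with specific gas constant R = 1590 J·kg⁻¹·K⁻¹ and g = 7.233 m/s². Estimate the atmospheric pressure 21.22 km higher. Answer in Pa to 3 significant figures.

P ≈ 99100 Pa

Scale height: H = RT/g = 1590 × 182.6 / 7.233 = 40140 m.
Barometric formula: P = P₀ exp(−z/H).
z/H = 21220/40140 = 0.52865; exp(−0.52865) = 0.58940.
P = 168200 × 0.58940 = 99137 Pa.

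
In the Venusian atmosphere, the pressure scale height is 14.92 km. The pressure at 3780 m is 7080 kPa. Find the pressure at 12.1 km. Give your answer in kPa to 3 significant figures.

Between two levels, P₂ = P₁ exp(−Δz/H) with Δz = z₂ − z₁.
Δz = 12100 − 3780.0 = 8320.0 m; Δz/H = 8320.0/14920 = 0.55764.
P₂ = 7080 × exp(−0.55764) = 7080 × 0.57256 = 4053.7 kPa.

P ≈ 4050 kPa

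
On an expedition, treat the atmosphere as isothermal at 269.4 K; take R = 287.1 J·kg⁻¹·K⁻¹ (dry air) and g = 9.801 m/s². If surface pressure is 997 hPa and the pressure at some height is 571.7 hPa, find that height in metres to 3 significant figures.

z ≈ 4390 m

Scale height: H = RT/g = 287.1 × 269.4 / 9.801 = 7891.5 m.
Invert the barometric formula: z = H ln(P₀/P).
P₀/P = 997/571.7 = 1.7439; ln(1.7439) = 0.55612.
z = 7891.5 × 0.55612 = 4388.6 m.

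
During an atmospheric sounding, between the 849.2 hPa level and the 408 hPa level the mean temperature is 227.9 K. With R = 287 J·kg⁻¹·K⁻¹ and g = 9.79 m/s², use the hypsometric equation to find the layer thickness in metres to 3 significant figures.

Hypsometric equation: Δz = (R T̄/g) ln(P₁/P₂).
R T̄/g = 287 × 227.9 / 9.79 = 6681.0 m.
ln(849.2/408) = ln(2.0814) = 0.73304.
Δz = 6681.0 × 0.73304 = 4897.4 m.

Δz ≈ 4900 m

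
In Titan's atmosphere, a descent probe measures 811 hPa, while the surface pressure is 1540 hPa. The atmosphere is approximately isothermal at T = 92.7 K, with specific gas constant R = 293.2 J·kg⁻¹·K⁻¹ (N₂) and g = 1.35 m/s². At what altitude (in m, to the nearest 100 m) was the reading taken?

z ≈ 12900 m

Scale height: H = RT/g = 293.2 × 92.7 / 1.35 = 20133 m.
Invert the barometric formula: z = H ln(P₀/P).
P₀/P = 1540/811 = 1.8989; ln(1.8989) = 0.64127.
z = 20133 × 0.64127 = 12911 m.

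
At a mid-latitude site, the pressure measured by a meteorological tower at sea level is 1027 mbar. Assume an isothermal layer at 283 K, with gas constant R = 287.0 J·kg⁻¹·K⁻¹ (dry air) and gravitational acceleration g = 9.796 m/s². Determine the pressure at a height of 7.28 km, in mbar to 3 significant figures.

Scale height: H = RT/g = 287.0 × 283 / 9.796 = 8291.2 m.
Barometric formula: P = P₀ exp(−z/H).
z/H = 7280.0/8291.2 = 0.87804; exp(−0.87804) = 0.41560.
P = 1027 × 0.41560 = 426.82 mbar.

P ≈ 427 mbar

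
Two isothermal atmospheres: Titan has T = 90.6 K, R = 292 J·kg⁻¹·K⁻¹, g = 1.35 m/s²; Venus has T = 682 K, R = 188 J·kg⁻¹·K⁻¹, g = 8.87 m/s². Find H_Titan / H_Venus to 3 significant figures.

H_Titan/H_Venus ≈ 1.36

H = RT/g for each body.
H_Titan = 292 × 90.6 / 1.35 = 19596 m.
H_Venus = 188 × 682 / 8.87 = 14455 m.
H_Titan/H_Venus = 19596/14455 = 1.3557.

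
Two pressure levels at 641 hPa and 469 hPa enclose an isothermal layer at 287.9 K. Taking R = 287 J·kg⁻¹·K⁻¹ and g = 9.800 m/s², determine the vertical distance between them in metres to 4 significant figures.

Hypsometric equation: Δz = (R T̄/g) ln(P₁/P₂).
R T̄/g = 287 × 287.9 / 9.800 = 8431.4 m.
ln(641/469) = ln(1.3667) = 0.31240.
Δz = 8431.4 × 0.31240 = 2634.0 m.

Δz ≈ 2634 m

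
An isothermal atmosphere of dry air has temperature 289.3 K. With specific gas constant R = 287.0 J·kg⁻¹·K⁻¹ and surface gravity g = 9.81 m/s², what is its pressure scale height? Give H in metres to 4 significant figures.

The scale height of an isothermal atmosphere is H = RT/g.
H = 287.0 × 289.3 / 9.81 = 83029/9.81 = 8463.7 m.

H ≈ 8464 m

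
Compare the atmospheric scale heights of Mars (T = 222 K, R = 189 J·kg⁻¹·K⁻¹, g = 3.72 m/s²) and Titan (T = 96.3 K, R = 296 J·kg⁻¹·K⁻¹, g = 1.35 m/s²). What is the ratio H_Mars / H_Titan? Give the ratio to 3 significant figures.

H_Mars/H_Titan ≈ 0.534

H = RT/g for each body.
H_Mars = 189 × 222 / 3.72 = 11279 m.
H_Titan = 296 × 96.3 / 1.35 = 21115 m.
H_Mars/H_Titan = 11279/21115 = 0.53417.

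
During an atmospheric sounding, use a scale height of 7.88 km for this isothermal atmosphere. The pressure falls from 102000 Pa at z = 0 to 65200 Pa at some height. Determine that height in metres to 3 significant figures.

z ≈ 3530 m

Invert the barometric formula: z = H ln(P₀/P).
P₀/P = 102000/65200 = 1.5644; ln(1.5644) = 0.44750.
z = 7880.0 × 0.44750 = 3526.3 m.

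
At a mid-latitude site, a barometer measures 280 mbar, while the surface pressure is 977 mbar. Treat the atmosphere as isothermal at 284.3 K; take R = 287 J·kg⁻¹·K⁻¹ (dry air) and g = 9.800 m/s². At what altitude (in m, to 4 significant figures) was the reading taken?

Scale height: H = RT/g = 287 × 284.3 / 9.800 = 8325.9 m.
Invert the barometric formula: z = H ln(P₀/P).
P₀/P = 977/280 = 3.4893; ln(3.4893) = 1.2497.
z = 8325.9 × 1.2497 = 10405 m.

z ≈ 10400 m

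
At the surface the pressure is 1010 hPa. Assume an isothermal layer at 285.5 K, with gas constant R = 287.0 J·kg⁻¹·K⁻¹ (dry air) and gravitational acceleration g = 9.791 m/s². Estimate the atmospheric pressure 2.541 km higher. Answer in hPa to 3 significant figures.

Scale height: H = RT/g = 287.0 × 285.5 / 9.791 = 8368.8 m.
Barometric formula: P = P₀ exp(−z/H).
z/H = 2541.0/8368.8 = 0.30363; exp(−0.30363) = 0.73813.
P = 1010 × 0.73813 = 745.51 hPa.

P ≈ 746 hPa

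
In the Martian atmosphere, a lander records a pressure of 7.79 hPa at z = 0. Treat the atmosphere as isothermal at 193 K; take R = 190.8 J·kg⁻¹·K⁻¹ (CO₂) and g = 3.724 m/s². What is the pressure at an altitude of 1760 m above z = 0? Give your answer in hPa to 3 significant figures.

P ≈ 6.52 hPa

Scale height: H = RT/g = 190.8 × 193 / 3.724 = 9888.4 m.
Barometric formula: P = P₀ exp(−z/H).
z/H = 1760.0/9888.4 = 0.17799; exp(−0.17799) = 0.83695.
P = 7.79 × 0.83695 = 6.5198 hPa.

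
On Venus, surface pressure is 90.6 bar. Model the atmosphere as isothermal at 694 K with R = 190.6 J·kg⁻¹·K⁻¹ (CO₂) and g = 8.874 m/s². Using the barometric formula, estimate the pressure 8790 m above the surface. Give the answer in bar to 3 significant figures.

Scale height: H = RT/g = 190.6 × 694 / 8.874 = 14906 m.
Barometric formula: P = P₀ exp(−z/H).
z/H = 8790.0/14906 = 0.58970; exp(−0.58970) = 0.55449.
P = 90.6 × 0.55449 = 50.237 bar.

P ≈ 50.2 bar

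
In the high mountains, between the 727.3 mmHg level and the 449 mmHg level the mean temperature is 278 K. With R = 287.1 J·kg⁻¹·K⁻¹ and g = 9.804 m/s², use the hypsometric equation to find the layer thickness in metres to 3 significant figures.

Hypsometric equation: Δz = (R T̄/g) ln(P₁/P₂).
R T̄/g = 287.1 × 278 / 9.804 = 8140.9 m.
ln(727.3/449) = ln(1.6198) = 0.48230.
Δz = 8140.9 × 0.48230 = 3926.4 m.

Δz ≈ 3930 m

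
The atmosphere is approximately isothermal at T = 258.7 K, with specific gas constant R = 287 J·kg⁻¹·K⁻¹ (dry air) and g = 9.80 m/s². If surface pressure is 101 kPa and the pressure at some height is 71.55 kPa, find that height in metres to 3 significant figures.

Scale height: H = RT/g = 287 × 258.7 / 9.80 = 7576.2 m.
Invert the barometric formula: z = H ln(P₀/P).
P₀/P = 101/71.55 = 1.4116; ln(1.4116) = 0.34472.
z = 7576.2 × 0.34472 = 2611.7 m.

z ≈ 2610 m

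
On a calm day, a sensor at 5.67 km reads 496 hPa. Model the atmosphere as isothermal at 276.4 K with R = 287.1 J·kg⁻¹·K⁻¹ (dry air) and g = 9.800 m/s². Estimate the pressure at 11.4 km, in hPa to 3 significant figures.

P ≈ 244 hPa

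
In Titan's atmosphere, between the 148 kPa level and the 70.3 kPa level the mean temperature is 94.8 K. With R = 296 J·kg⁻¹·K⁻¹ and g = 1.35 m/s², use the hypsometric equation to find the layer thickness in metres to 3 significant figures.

Hypsometric equation: Δz = (R T̄/g) ln(P₁/P₂).
R T̄/g = 296 × 94.8 / 1.35 = 20786 m.
ln(148/70.3) = ln(2.1053) = 0.74446.
Δz = 20786 × 0.74446 = 15474 m.

Δz ≈ 15500 m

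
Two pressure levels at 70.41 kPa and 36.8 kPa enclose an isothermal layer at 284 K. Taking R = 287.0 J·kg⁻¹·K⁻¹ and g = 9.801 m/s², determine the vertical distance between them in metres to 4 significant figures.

Δz ≈ 5396 m

Hypsometric equation: Δz = (R T̄/g) ln(P₁/P₂).
R T̄/g = 287.0 × 284 / 9.801 = 8316.3 m.
ln(70.41/36.8) = ln(1.9133) = 0.64883.
Δz = 8316.3 × 0.64883 = 5395.9 m.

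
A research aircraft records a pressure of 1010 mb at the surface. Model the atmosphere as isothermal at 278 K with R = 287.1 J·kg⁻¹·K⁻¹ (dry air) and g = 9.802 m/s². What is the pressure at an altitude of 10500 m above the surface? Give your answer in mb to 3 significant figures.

P ≈ 278 mb

Scale height: H = RT/g = 287.1 × 278 / 9.802 = 8142.6 m.
Barometric formula: P = P₀ exp(−z/H).
z/H = 10500/8142.6 = 1.2895; exp(−1.2895) = 0.27541.
P = 1010 × 0.27541 = 278.16 mb.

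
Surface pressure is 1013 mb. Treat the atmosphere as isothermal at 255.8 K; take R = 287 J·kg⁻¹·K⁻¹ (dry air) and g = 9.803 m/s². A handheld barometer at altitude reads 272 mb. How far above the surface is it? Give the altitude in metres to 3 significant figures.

z ≈ 9850 m

Scale height: H = RT/g = 287 × 255.8 / 9.803 = 7489.0 m.
Invert the barometric formula: z = H ln(P₀/P).
P₀/P = 1013/272 = 3.7243; ln(3.7243) = 1.3149.
z = 7489.0 × 1.3149 = 9847.3 m.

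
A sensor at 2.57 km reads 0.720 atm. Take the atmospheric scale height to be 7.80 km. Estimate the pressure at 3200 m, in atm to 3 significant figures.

Between two levels, P₂ = P₁ exp(−Δz/H) with Δz = z₂ − z₁.
Δz = 3200.0 − 2570.0 = 630.00 m; Δz/H = 630.00/7800.0 = 0.080769.
P₂ = 0.720 × exp(−0.080769) = 0.720 × 0.92241 = 0.66414 atm.

P ≈ 0.664 atm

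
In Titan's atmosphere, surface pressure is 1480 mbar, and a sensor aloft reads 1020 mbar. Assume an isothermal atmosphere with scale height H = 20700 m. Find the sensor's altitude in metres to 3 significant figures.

z ≈ 7710 m

Invert the barometric formula: z = H ln(P₀/P).
P₀/P = 1480/1020 = 1.4510; ln(1.4510) = 0.37225.
z = 20700 × 0.37225 = 7705.6 m.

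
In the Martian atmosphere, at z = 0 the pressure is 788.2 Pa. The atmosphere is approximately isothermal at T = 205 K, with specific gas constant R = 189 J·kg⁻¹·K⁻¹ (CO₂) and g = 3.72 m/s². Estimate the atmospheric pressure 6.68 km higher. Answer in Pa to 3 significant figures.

Scale height: H = RT/g = 189 × 205 / 3.72 = 10415 m.
Barometric formula: P = P₀ exp(−z/H).
z/H = 6680.0/10415 = 0.64138; exp(−0.64138) = 0.52657.
P = 788.2 × 0.52657 = 415.04 Pa.

P ≈ 415 Pa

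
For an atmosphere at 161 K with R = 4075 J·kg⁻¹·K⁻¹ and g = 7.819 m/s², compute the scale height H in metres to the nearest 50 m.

The scale height of an isothermal atmosphere is H = RT/g.
H = 4075 × 161 / 7.819 = 656080/7.819 = 83908 m.

H ≈ 83900 m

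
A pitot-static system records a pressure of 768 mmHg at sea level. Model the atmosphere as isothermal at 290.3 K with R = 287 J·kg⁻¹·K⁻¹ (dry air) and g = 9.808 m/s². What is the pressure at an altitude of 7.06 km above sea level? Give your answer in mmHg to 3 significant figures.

P ≈ 335 mmHg

Scale height: H = RT/g = 287 × 290.3 / 9.808 = 8494.7 m.
Barometric formula: P = P₀ exp(−z/H).
z/H = 7060.0/8494.7 = 0.83111; exp(−0.83111) = 0.43557.
P = 768 × 0.43557 = 334.52 mmHg.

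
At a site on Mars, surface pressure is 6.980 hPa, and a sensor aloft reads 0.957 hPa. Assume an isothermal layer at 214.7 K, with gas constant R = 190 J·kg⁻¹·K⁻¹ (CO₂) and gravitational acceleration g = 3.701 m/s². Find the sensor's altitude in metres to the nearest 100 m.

Scale height: H = RT/g = 190 × 214.7 / 3.701 = 11022 m.
Invert the barometric formula: z = H ln(P₀/P).
P₀/P = 6.980/0.957 = 7.2936; ln(7.2936) = 1.9870.
z = 11022 × 1.9870 = 21901 m.

z ≈ 21900 m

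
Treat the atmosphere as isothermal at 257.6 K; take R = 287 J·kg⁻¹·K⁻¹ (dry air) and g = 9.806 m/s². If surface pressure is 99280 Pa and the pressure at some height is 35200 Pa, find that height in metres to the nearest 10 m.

Scale height: H = RT/g = 287 × 257.6 / 9.806 = 7539.4 m.
Invert the barometric formula: z = H ln(P₀/P).
P₀/P = 99280/35200 = 2.8205; ln(2.8205) = 1.0369.
z = 7539.4 × 1.0369 = 7817.6 m.

z ≈ 7820 m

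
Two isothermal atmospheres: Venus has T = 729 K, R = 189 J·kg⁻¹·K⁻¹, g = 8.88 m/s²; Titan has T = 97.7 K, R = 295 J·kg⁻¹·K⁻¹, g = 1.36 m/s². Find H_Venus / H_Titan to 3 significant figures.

H_Venus/H_Titan ≈ 0.732

H = RT/g for each body.
H_Venus = 189 × 729 / 8.88 = 15516 m.
H_Titan = 295 × 97.7 / 1.36 = 21192 m.
H_Venus/H_Titan = 15516/21192 = 0.73216.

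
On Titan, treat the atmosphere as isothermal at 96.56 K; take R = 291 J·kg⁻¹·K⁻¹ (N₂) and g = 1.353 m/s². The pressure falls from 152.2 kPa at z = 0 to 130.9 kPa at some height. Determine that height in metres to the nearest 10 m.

z ≈ 3130 m

Scale height: H = RT/g = 291 × 96.56 / 1.353 = 20768 m.
Invert the barometric formula: z = H ln(P₀/P).
P₀/P = 152.2/130.9 = 1.1627; ln(1.1627) = 0.15074.
z = 20768 × 0.15074 = 3130.6 m.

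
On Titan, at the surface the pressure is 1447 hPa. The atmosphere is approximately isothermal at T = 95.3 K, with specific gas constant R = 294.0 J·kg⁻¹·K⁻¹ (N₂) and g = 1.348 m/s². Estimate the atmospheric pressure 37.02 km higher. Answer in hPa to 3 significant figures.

P ≈ 244 hPa

Scale height: H = RT/g = 294.0 × 95.3 / 1.348 = 20785 m.
Barometric formula: P = P₀ exp(−z/H).
z/H = 37020/20785 = 1.7811; exp(−1.7811) = 0.16845.
P = 1447 × 0.16845 = 243.75 hPa.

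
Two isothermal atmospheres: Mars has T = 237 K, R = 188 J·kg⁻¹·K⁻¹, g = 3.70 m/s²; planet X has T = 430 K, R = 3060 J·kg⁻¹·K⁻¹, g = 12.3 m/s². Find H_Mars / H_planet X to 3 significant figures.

H = RT/g for each body.
H_Mars = 188 × 237 / 3.70 = 12042 m.
H_planet X = 3060 × 430 / 12.3 = 106980 m.
H_Mars/H_planet X = 12042/106980 = 0.11256.

H_Mars/H_planet X ≈ 0.113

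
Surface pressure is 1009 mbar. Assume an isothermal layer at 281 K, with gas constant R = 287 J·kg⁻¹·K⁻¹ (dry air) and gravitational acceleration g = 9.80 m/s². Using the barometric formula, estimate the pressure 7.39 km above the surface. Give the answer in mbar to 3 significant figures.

Scale height: H = RT/g = 287 × 281 / 9.80 = 8229.3 m.
Barometric formula: P = P₀ exp(−z/H).
z/H = 7390.0/8229.3 = 0.89801; exp(−0.89801) = 0.40738.
P = 1009 × 0.40738 = 411.05 mbar.

P ≈ 411 mbar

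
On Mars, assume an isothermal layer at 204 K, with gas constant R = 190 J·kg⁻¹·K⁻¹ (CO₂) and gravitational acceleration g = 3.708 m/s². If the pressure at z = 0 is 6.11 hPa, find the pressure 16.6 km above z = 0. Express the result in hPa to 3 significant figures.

P ≈ 1.25 hPa

Scale height: H = RT/g = 190 × 204 / 3.708 = 10453 m.
Barometric formula: P = P₀ exp(−z/H).
z/H = 16600/10453 = 1.5881; exp(−1.5881) = 0.20431.
P = 6.11 × 0.20431 = 1.2483 hPa.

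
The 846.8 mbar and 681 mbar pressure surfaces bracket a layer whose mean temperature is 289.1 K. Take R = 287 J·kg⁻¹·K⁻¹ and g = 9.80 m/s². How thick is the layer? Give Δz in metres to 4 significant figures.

Δz ≈ 1845 m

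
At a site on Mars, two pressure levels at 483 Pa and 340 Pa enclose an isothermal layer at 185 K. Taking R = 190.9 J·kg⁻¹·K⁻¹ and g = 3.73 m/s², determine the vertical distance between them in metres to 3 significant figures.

Δz ≈ 3320 m

Hypsometric equation: Δz = (R T̄/g) ln(P₁/P₂).
R T̄/g = 190.9 × 185 / 3.73 = 9468.2 m.
ln(483/340) = ln(1.4206) = 0.35108.
Δz = 9468.2 × 0.35108 = 3324.1 m.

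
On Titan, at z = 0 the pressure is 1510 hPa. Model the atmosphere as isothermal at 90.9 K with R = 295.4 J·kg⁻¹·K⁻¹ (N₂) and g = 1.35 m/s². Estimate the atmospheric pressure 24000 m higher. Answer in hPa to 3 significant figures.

P ≈ 452 hPa

Scale height: H = RT/g = 295.4 × 90.9 / 1.35 = 19890 m.
Barometric formula: P = P₀ exp(−z/H).
z/H = 24000/19890 = 1.2066; exp(−1.2066) = 0.29921.
P = 1510 × 0.29921 = 451.81 hPa.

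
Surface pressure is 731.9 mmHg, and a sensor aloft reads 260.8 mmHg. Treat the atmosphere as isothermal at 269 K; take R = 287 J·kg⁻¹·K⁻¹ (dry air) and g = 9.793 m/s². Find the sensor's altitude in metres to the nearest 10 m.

z ≈ 8130 m

Scale height: H = RT/g = 287 × 269 / 9.793 = 7883.5 m.
Invert the barometric formula: z = H ln(P₀/P).
P₀/P = 731.9/260.8 = 2.8064; ln(2.8064) = 1.0319.
z = 7883.5 × 1.0319 = 8135.0 m.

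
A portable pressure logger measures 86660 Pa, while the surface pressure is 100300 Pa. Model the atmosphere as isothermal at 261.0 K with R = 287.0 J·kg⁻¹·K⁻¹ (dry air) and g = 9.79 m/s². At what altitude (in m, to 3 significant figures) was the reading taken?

Scale height: H = RT/g = 287.0 × 261.0 / 9.79 = 7651.4 m.
Invert the barometric formula: z = H ln(P₀/P).
P₀/P = 100300/86660 = 1.1574; ln(1.1574) = 0.14618.
z = 7651.4 × 0.14618 = 1118.5 m.

z ≈ 1120 m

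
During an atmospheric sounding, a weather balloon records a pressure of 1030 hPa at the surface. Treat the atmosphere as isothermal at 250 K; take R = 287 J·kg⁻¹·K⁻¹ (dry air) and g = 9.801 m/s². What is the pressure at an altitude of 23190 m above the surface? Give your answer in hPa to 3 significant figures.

P ≈ 43.4 hPa

Scale height: H = RT/g = 287 × 250 / 9.801 = 7320.7 m.
Barometric formula: P = P₀ exp(−z/H).
z/H = 23190/7320.7 = 3.1677; exp(−3.1677) = 0.042100.
P = 1030 × 0.042100 = 43.363 hPa.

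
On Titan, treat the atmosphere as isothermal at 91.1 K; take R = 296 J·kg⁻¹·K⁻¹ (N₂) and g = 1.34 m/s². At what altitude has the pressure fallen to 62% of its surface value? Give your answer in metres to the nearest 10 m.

Scale height: H = RT/g = 296 × 91.1 / 1.34 = 20124 m.
Set P/P₀ = exp(−z/H) = 0.62, so z = −H ln(0.62).
−ln(0.62) = 0.47804; z = 20124 × 0.47804 = 9620.1 m.

z ≈ 9620 m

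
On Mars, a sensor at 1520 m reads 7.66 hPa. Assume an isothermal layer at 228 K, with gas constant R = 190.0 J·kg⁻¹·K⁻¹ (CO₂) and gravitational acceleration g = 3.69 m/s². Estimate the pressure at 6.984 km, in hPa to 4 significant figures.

P ≈ 4.809 hPa

Scale height: H = RT/g = 190.0 × 228 / 3.69 = 11740 m.
Between two levels, P₂ = P₁ exp(−Δz/H) with Δz = z₂ − z₁.
Δz = 6984.0 − 1520.0 = 5464.0 m; Δz/H = 5464.0/11740 = 0.46542.
P₂ = 7.66 × exp(−0.46542) = 7.66 × 0.62787 = 4.8095 hPa.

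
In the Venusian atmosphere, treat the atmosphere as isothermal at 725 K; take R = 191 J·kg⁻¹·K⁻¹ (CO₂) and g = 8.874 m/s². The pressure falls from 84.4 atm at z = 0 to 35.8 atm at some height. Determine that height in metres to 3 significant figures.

z ≈ 13400 m

Scale height: H = RT/g = 191 × 725 / 8.874 = 15605 m.
Invert the barometric formula: z = H ln(P₀/P).
P₀/P = 84.4/35.8 = 2.3575; ln(2.3575) = 0.85760.
z = 15605 × 0.85760 = 13383 m.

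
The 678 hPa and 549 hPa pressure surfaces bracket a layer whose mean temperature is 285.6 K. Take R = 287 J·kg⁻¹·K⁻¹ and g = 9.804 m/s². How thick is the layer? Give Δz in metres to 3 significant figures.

Δz ≈ 1760 m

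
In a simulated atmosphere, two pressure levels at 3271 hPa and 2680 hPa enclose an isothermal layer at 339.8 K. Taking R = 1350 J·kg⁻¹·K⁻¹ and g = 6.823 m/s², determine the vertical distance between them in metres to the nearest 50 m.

Hypsometric equation: Δz = (R T̄/g) ln(P₁/P₂).
R T̄/g = 1350 × 339.8 / 6.823 = 67233 m.
ln(3271/2680) = ln(1.2205) = 0.19926.
Δz = 67233 × 0.19926 = 13397 m.

Δz ≈ 13400 m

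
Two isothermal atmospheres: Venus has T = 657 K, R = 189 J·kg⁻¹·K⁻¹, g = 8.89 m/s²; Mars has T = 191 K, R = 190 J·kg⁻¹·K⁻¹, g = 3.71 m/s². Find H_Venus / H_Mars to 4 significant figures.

H = RT/g for each body.
H_Venus = 189 × 657 / 8.89 = 13968 m.
H_Mars = 190 × 191 / 3.71 = 9781.7 m.
H_Venus/H_Mars = 13968/9781.7 = 1.4280.

H_Venus/H_Mars ≈ 1.428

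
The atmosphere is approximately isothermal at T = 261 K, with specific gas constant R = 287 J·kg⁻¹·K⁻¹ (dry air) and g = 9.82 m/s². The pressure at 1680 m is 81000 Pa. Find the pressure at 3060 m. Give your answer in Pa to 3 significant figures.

Scale height: H = RT/g = 287 × 261 / 9.82 = 7628.0 m.
Between two levels, P₂ = P₁ exp(−Δz/H) with Δz = z₂ − z₁.
Δz = 3060.0 − 1680.0 = 1380.0 m; Δz/H = 1380.0/7628.0 = 0.18091.
P₂ = 81000 × exp(−0.18091) = 81000 × 0.83451 = 67595 Pa.

P ≈ 67600 Pa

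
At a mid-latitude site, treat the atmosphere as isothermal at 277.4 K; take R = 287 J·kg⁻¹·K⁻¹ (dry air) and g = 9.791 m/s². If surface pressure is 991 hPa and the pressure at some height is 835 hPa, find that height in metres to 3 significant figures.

Scale height: H = RT/g = 287 × 277.4 / 9.791 = 8131.3 m.
Invert the barometric formula: z = H ln(P₀/P).
P₀/P = 991/835 = 1.1868; ln(1.1868) = 0.17126.
z = 8131.3 × 0.17126 = 1392.6 m.

z ≈ 1390 m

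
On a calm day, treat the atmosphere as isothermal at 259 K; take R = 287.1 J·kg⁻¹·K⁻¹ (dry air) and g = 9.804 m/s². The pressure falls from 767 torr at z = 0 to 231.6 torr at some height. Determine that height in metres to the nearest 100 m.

z ≈ 9100 m

Scale height: H = RT/g = 287.1 × 259 / 9.804 = 7584.5 m.
Invert the barometric formula: z = H ln(P₀/P).
P₀/P = 767/231.6 = 3.3117; ln(3.3117) = 1.1975.
z = 7584.5 × 1.1975 = 9082.4 m.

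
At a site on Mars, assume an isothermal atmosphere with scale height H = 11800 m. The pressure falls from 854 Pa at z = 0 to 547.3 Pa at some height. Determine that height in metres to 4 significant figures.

Invert the barometric formula: z = H ln(P₀/P).
P₀/P = 854/547.3 = 1.5604; ln(1.5604) = 0.44494.
z = 11800 × 0.44494 = 5250.3 m.

z ≈ 5250 m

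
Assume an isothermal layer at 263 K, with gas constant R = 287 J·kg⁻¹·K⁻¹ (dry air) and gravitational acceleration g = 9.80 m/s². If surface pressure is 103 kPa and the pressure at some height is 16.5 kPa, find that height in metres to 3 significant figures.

Scale height: H = RT/g = 287 × 263 / 9.80 = 7702.1 m.
Invert the barometric formula: z = H ln(P₀/P).
P₀/P = 103/16.5 = 6.2424; ln(6.2424) = 1.8314.
z = 7702.1 × 1.8314 = 14106 m.

z ≈ 14100 m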